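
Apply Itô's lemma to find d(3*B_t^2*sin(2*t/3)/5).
d(3*B_t^2*sin(2*t/3)/5) = (2*B_t^2*cos(2*t/3)/5 + 3*sin(2*t/3)/5) dt + (6*B_t*sin(2*t/3)/5) dB_t

Itô's formula for f(t, x): d f(t, B_t) = (f_t + (1/2) f_xx) dt + f_x dB_t. Compute partials of f(t, x) = 3*x^2*sin(2*t/3)/5:
  f_t(t,x)  = 2*x^2*cos(2*t/3)/5
  f_x(t,x)  = 6*x*sin(2*t/3)/5
  f_xx(t,x) = 6*sin(2*t/3)/5
Assemble drift = f_t + (1/2) f_xx = 2*x^2*cos(2*t/3)/5 + 3*sin(2*t/3)/5 and diffusion = f_x = 6*x*sin(2*t/3)/5. Substituting x = B_t:
  d(3*B_t^2*sin(2*t/3)/5) = (2*B_t^2*cos(2*t/3)/5 + 3*sin(2*t/3)/5) dt + (6*B_t*sin(2*t/3)/5) dB_t.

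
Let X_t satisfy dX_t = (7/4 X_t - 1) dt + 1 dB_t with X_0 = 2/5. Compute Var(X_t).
Var(X_t) = 2*exp(7*t/2)/7 - 2/7

The variance V(t) = Var(X_t) satisfies V'(t) = 2 a V(t) + c^2 with V(0) = 0 (drift coefficient is linear in X, diffusion is constant). With a = 7/4, c = 1, the solution is
  V(t) = (c^2 / (2 a)) * (exp(2 a t) - 1)
       = (1^2 / (2*(7/4))) * (exp((7/2) t) - 1)
       = 2*exp(7*t/2)/7 - 2/7.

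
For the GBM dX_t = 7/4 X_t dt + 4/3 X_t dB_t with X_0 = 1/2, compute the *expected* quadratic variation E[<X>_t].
E[<X>_t] = 8*exp(95*t/18)/95 - 8/95

<X>_t = int_0^t ((4/3) * X_s)^2 ds. Taking expectation inside the integral: E[<X>_t] = (4/3)^2 * int_0^t E[X_s^2] ds. For GBM, E[X_s^2] = x_0^2 * exp((2 mu + sigma^2) s). Integrating:
  E[<X>_t] = (4/3)^2 * (1/2)^2 * (exp((2*(7/4) + (4/3)^2) t) - 1) / (2*(7/4) + (4/3)^2)
           = (4/3)^2 * (1/2)^2 * (exp((95/18) t) - 1) / (95/18) = 8*exp(95*t/18)/95 - 8/95.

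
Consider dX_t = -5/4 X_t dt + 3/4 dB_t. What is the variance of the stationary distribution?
lim Var(X_t) = 9/40

The OU SDE dX = -theta X dt + sigma dB admits the integrating factor exp(theta t): d(exp(theta t) X_t) = sigma exp(theta t) dB_t. Integrating from 0 to t gives X_t = x_0 * exp(-theta t) + sigma * int_0^t exp(-theta (t-s)) dB_s for any initial x_0. The Itô integral has variance (by the Itô isometry) sigma^2 * int_0^t exp(-2 theta (t - s)) ds = sigma^2 * (1 - exp(-2 theta t)) / (2 theta), independent of x_0.
With theta = 5/4, sigma = 3/4:
  Var(X_t) = (3/4)^2 * (1 - exp(-2*5/4 t)) / (2 * 5/4) = 9/40 - 9*exp(-5*t/2)/40.
As t -> infinity, exp(-2*5/4 t) -> 0, so the stationary variance is sigma^2 / (2 theta) = 9/40.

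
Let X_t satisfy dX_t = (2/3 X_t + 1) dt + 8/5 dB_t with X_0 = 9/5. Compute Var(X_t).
Var(X_t) = 48*exp(4*t/3)/25 - 48/25

The variance V(t) = Var(X_t) satisfies V'(t) = 2 a V(t) + c^2 with V(0) = 0 (drift coefficient is linear in X, diffusion is constant). With a = 2/3, c = 8/5, the solution is
  V(t) = (c^2 / (2 a)) * (exp(2 a t) - 1)
       = ((8/5)^2 / (2*(2/3))) * (exp((4/3) t) - 1)
       = 48*exp(4*t/3)/25 - 48/25.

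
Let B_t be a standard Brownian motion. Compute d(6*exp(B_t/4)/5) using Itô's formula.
d(6*exp(B_t/4)/5) = (3*exp(B_t/4)/80) dt + (3*exp(B_t/4)/10) dB_t

Itô's formula for f(B_t) gives d f(B_t) = f'(B_t) dB_t + (1/2) f''(B_t) dt. Compute derivatives of f(x) = 6*exp(x/4)/5:
  f'(x)  = 3*exp(x/4)/10
  f''(x) = 3*exp(x/4)/40
Substitute x = B_t and multiply the f'' term by 1/2:
  drift     = (1/2) * (3*exp(x/4)/40) evaluated at B_t = 3*exp(B_t/4)/80
  diffusion = (3*exp(x/4)/10) evaluated at B_t = 3*exp(B_t/4)/10
Therefore d(6*exp(B_t/4)/5) = (3*exp(B_t/4)/80) dt + (3*exp(B_t/4)/10) dB_t.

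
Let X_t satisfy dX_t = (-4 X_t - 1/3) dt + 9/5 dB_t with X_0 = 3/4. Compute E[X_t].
E[X_t] = -1/12 + 5*exp(-4*t)/6

Taking expectations and using E[dB_t] = 0, the mean m(t) = E[X_t] satisfies the ODE m'(t) = a m(t) + b with m(0) = x_0. With a = -4, b = -1/3, x_0 = 3/4, the solution is
  m(t) = x_0 * exp(a t) + (b/a) * (exp(a t) - 1)
       = (3/4) * exp((-4) t) + ((-1/3)/(-4)) * (exp((-4) t) - 1)
       = -1/12 + 5*exp(-4*t)/6.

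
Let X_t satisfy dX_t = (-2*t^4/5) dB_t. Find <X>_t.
<X>_t = 4*t^9/225

For an Itô process dX_t = a(t) dt + b(t) dB_t, the quadratic variation is <X>_t = int_0^t b(s)^2 ds (the drift term does not contribute). Here b(s) = -2*s^4/5, so
  b(s)^2 = 4*s^8/25.
Integrating from 0 to t:
  <X>_t = int_0^t (4*s^8/25) ds = 4*t^9/225.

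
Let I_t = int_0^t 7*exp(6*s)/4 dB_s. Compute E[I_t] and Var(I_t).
E[I_t] = 0; Var(I_t) = 49*exp(12*t)/192 - 49/192

The Itô integral of a deterministic integrand f(s) has mean 0 because each increment f(s) * (B_{s+ds} - B_s) has mean 0. By the Itô isometry:
  Var( int_0^t f(s) dB_s ) = E[ (int_0^t f(s) dB_s)^2 ] = int_0^t f(s)^2 ds.
Here f(s) = 7*exp(6*s)/4, so f(s)^2 = 49*exp(12*s)/16. Integrate:
  int_0^t (49*exp(12*s)/16) ds = 49*exp(12*t)/192 - 49/192.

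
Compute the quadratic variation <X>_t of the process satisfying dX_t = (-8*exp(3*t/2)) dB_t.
<X>_t = 64*exp(3*t)/3 - 64/3

For an Itô process dX_t = a(t) dt + b(t) dB_t, the quadratic variation is <X>_t = int_0^t b(s)^2 ds (the drift term does not contribute). Here b(s) = -8*exp(3*s/2), so
  b(s)^2 = 64*exp(3*s).
Integrating from 0 to t:
  <X>_t = int_0^t (64*exp(3*s)) ds = 64*exp(3*t)/3 - 64/3.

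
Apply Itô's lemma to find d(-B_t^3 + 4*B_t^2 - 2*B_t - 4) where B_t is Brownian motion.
d(-B_t^3 + 4*B_t^2 - 2*B_t - 4) = (4 - 3*B_t) dt + (-3*B_t^2 + 8*B_t - 2) dB_t

Itô's formula for f(B_t) gives d f(B_t) = f'(B_t) dB_t + (1/2) f''(B_t) dt. Compute derivatives of f(x) = -x^3 + 4*x^2 - 2*x - 4:
  f'(x)  = -3*x^2 + 8*x - 2
  f''(x) = 8 - 6*x
Substitute x = B_t and multiply the f'' term by 1/2:
  drift     = (1/2) * (8 - 6*x) evaluated at B_t = 4 - 3*B_t
  diffusion = (-3*x^2 + 8*x - 2) evaluated at B_t = -3*B_t^2 + 8*B_t - 2
Therefore d(-B_t^3 + 4*B_t^2 - 2*B_t - 4) = (4 - 3*B_t) dt + (-3*B_t^2 + 8*B_t - 2) dB_t.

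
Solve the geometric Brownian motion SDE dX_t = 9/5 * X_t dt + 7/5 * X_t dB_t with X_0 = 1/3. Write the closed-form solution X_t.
X_t = 1/3 * exp((41/50) * t + (7/5) * B_t)

For GBM dX = mu X dt + sigma X dB with X_0 = x_0, apply Itô to Y = log X: dY = (mu - sigma^2/2) dt + sigma dB, so Y_t = log(x_0) + (mu - sigma^2/2) t + sigma B_t and hence X_t = x_0 * exp((mu - sigma^2/2) t + sigma B_t).
With mu = 9/5, sigma = 7/5, x_0 = 1/3, this gives:
  X_t = 1/3 * exp((41/50) * t + (7/5) * B_t).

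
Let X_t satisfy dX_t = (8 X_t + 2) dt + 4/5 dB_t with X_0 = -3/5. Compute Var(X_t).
Var(X_t) = exp(16*t)/25 - 1/25

The variance V(t) = Var(X_t) satisfies V'(t) = 2 a V(t) + c^2 with V(0) = 0 (drift coefficient is linear in X, diffusion is constant). With a = 8, c = 4/5, the solution is
  V(t) = (c^2 / (2 a)) * (exp(2 a t) - 1)
       = ((4/5)^2 / (2*8)) * (exp(16 t) - 1)
       = exp(16*t)/25 - 1/25.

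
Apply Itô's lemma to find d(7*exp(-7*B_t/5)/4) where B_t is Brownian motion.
d(7*exp(-7*B_t/5)/4) = (343*exp(-7*B_t/5)/200) dt + (-49*exp(-7*B_t/5)/20) dB_t

Itô's formula for f(B_t) gives d f(B_t) = f'(B_t) dB_t + (1/2) f''(B_t) dt. Compute derivatives of f(x) = 7*exp(-7*x/5)/4:
  f'(x)  = -49*exp(-7*x/5)/20
  f''(x) = 343*exp(-7*x/5)/100
Substitute x = B_t and multiply the f'' term by 1/2:
  drift     = (1/2) * (343*exp(-7*x/5)/100) evaluated at B_t = 343*exp(-7*B_t/5)/200
  diffusion = (-49*exp(-7*x/5)/20) evaluated at B_t = -49*exp(-7*B_t/5)/20
Therefore d(7*exp(-7*B_t/5)/4) = (343*exp(-7*B_t/5)/200) dt + (-49*exp(-7*B_t/5)/20) dB_t.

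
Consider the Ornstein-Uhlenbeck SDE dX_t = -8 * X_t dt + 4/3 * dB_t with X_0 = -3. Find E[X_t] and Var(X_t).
E[X_t] = -3*exp(-8*t); Var(X_t) = 1/9 - exp(-16*t)/9

The OU SDE dX = -theta X dt + sigma dB admits the integrating factor exp(theta t): d(exp(theta t) X_t) = sigma exp(theta t) dB_t. Integrating from 0 to t:
  X_t = x_0 * exp(-theta t) + sigma * int_0^t exp(-theta (t-s)) dB_s.
The Itô integral has mean 0 and (by the Itô isometry) variance sigma^2 * int_0^t exp(-2 theta (t - s)) ds = sigma^2 * (1 - exp(-2 theta t)) / (2 theta).
With theta = 8, sigma = 4/3, x_0 = -3:
  E[X_t] = -3 * exp(-8 t) = -3*exp(-8*t)
  Var(X_t) = (4/3)^2 * (1 - exp(-2*8 t)) / (2 * 8) = 1/9 - exp(-16*t)/9.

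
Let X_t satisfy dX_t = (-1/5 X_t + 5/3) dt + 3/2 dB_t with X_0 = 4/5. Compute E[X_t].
E[X_t] = 25/3 - 113*exp(-t/5)/15

Taking expectations and using E[dB_t] = 0, the mean m(t) = E[X_t] satisfies the ODE m'(t) = a m(t) + b with m(0) = x_0. With a = -1/5, b = 5/3, x_0 = 4/5, the solution is
  m(t) = x_0 * exp(a t) + (b/a) * (exp(a t) - 1)
       = (4/5) * exp((-1/5) t) + ((5/3)/(-1/5)) * (exp((-1/5) t) - 1)
       = 25/3 - 113*exp(-t/5)/15.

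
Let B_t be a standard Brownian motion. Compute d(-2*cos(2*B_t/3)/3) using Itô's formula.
d(-2*cos(2*B_t/3)/3) = (4*cos(2*B_t/3)/27) dt + (4*sin(2*B_t/3)/9) dB_t

Itô's formula for f(B_t) gives d f(B_t) = f'(B_t) dB_t + (1/2) f''(B_t) dt. Compute derivatives of f(x) = -2*cos(2*x/3)/3:
  f'(x)  = 4*sin(2*x/3)/9
  f''(x) = 8*cos(2*x/3)/27
Substitute x = B_t and multiply the f'' term by 1/2:
  drift     = (1/2) * (8*cos(2*x/3)/27) evaluated at B_t = 4*cos(2*B_t/3)/27
  diffusion = (4*sin(2*x/3)/9) evaluated at B_t = 4*sin(2*B_t/3)/9
Therefore d(-2*cos(2*B_t/3)/3) = (4*cos(2*B_t/3)/27) dt + (4*sin(2*B_t/3)/9) dB_t.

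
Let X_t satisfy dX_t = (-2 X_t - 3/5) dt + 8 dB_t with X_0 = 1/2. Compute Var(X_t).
Var(X_t) = 16 - 16*exp(-4*t)

The variance V(t) = Var(X_t) satisfies V'(t) = 2 a V(t) + c^2 with V(0) = 0 (drift coefficient is linear in X, diffusion is constant). With a = -2, c = 8, the solution is
  V(t) = (c^2 / (2 a)) * (exp(2 a t) - 1)
       = (8^2 / (2*(-2))) * (exp((-4) t) - 1)
       = 16 - 16*exp(-4*t).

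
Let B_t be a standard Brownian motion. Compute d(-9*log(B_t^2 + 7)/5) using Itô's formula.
d(-9*log(B_t^2 + 7)/5) = (9*(B_t^2 - 7)/(5*(B_t^2 + 7)^2)) dt + (-18*B_t/(5*B_t^2 + 35)) dB_t

Itô's formula for f(B_t) gives d f(B_t) = f'(B_t) dB_t + (1/2) f''(B_t) dt. Compute derivatives of f(x) = -9*log(x^2 + 7)/5:
  f'(x)  = -18*x/(5*x^2 + 35)
  f''(x) = 18*(x^2 - 7)/(5*(x^2 + 7)^2)
Substitute x = B_t and multiply the f'' term by 1/2:
  drift     = (1/2) * (18*(x^2 - 7)/(5*(x^2 + 7)^2)) evaluated at B_t = 9*(B_t^2 - 7)/(5*(B_t^2 + 7)^2)
  diffusion = (-18*x/(5*x^2 + 35)) evaluated at B_t = -18*B_t/(5*B_t^2 + 35)
Therefore d(-9*log(B_t^2 + 7)/5) = (9*(B_t^2 - 7)/(5*(B_t^2 + 7)^2)) dt + (-18*B_t/(5*B_t^2 + 35)) dB_t.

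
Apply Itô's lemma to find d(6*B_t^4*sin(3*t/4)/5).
d(6*B_t^4*sin(3*t/4)/5) = (9*B_t^2*(B_t^2*cos(3*t/4) + 8*sin(3*t/4))/10) dt + (24*B_t^3*sin(3*t/4)/5) dB_t

Itô's formula for f(t, x): d f(t, B_t) = (f_t + (1/2) f_xx) dt + f_x dB_t. Compute partials of f(t, x) = 6*x^4*sin(3*t/4)/5:
  f_t(t,x)  = 9*x^4*cos(3*t/4)/10
  f_x(t,x)  = 24*x^3*sin(3*t/4)/5
  f_xx(t,x) = 72*x^2*sin(3*t/4)/5
Assemble drift = f_t + (1/2) f_xx = 9*x^2*(x^2*cos(3*t/4) + 8*sin(3*t/4))/10 and diffusion = f_x = 24*x^3*sin(3*t/4)/5. Substituting x = B_t:
  d(6*B_t^4*sin(3*t/4)/5) = (9*B_t^2*(B_t^2*cos(3*t/4) + 8*sin(3*t/4))/10) dt + (24*B_t^3*sin(3*t/4)/5) dB_t.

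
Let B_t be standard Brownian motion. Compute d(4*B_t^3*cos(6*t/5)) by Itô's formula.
d(4*B_t^3*cos(6*t/5)) = (12*B_t*(-2*B_t^2*sin(6*t/5)/5 + cos(6*t/5))) dt + (12*B_t^2*cos(6*t/5)) dB_t

Itô's formula for f(t, x): d f(t, B_t) = (f_t + (1/2) f_xx) dt + f_x dB_t. Compute partials of f(t, x) = 4*x^3*cos(6*t/5):
  f_t(t,x)  = -24*x^3*sin(6*t/5)/5
  f_x(t,x)  = 12*x^2*cos(6*t/5)
  f_xx(t,x) = 24*x*cos(6*t/5)
Assemble drift = f_t + (1/2) f_xx = 12*x*(-2*x^2*sin(6*t/5)/5 + cos(6*t/5)) and diffusion = f_x = 12*x^2*cos(6*t/5). Substituting x = B_t:
  d(4*B_t^3*cos(6*t/5)) = (12*B_t*(-2*B_t^2*sin(6*t/5)/5 + cos(6*t/5))) dt + (12*B_t^2*cos(6*t/5)) dB_t.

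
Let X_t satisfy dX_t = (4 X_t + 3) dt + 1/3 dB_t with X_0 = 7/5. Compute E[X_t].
E[X_t] = 43*exp(4*t)/20 - 3/4

Taking expectations and using E[dB_t] = 0, the mean m(t) = E[X_t] satisfies the ODE m'(t) = a m(t) + b with m(0) = x_0. With a = 4, b = 3, x_0 = 7/5, the solution is
  m(t) = x_0 * exp(a t) + (b/a) * (exp(a t) - 1)
       = (7/5) * exp(4 t) + (3/4) * (exp(4 t) - 1)
       = 43*exp(4*t)/20 - 3/4.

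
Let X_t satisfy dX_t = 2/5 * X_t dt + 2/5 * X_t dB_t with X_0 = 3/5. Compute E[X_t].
E[X_t] = 3*exp(2*t/5)/5

For GBM dX = mu X dt + sigma X dB with X_0 = x_0, apply Itô to Y = log X: dY = (mu - sigma^2/2) dt + sigma dB, so Y_t = log(x_0) + (mu - sigma^2/2) t + sigma B_t and hence X_t = x_0 * exp((mu - sigma^2/2) t + sigma B_t).
With mu = 2/5, sigma = 2/5, x_0 = 3/5, this gives:
  X_t = 3/5 * exp((8/25) * t + (2/5) * B_t).
Since sigma*B_t ~ Normal(0, sigma^2 t), E[exp(sigma*B_t)] = exp(sigma^2 t / 2); so E[X_t] = x_0 * exp((mu - sigma^2/2) t) * exp(sigma^2 t / 2) = x_0 * exp(mu t) = 3*exp(2*t/5)/5.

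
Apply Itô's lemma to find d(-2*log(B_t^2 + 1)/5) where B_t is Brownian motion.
d(-2*log(B_t^2 + 1)/5) = (2*(B_t^2 - 1)/(5*(B_t^2 + 1)^2)) dt + (-4*B_t/(5*B_t^2 + 5)) dB_t

Itô's formula for f(B_t) gives d f(B_t) = f'(B_t) dB_t + (1/2) f''(B_t) dt. Compute derivatives of f(x) = -2*log(x^2 + 1)/5:
  f'(x)  = -4*x/(5*x^2 + 5)
  f''(x) = 4*(x^2 - 1)/(5*(x^2 + 1)^2)
Substitute x = B_t and multiply the f'' term by 1/2:
  drift     = (1/2) * (4*(x^2 - 1)/(5*(x^2 + 1)^2)) evaluated at B_t = 2*(B_t^2 - 1)/(5*(B_t^2 + 1)^2)
  diffusion = (-4*x/(5*x^2 + 5)) evaluated at B_t = -4*B_t/(5*B_t^2 + 5)
Therefore d(-2*log(B_t^2 + 1)/5) = (2*(B_t^2 - 1)/(5*(B_t^2 + 1)^2)) dt + (-4*B_t/(5*B_t^2 + 5)) dB_t.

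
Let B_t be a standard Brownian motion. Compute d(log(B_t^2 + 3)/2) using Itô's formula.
d(log(B_t^2 + 3)/2) = ((3 - B_t^2)/(2*(B_t^2 + 3)^2)) dt + (B_t/(B_t^2 + 3)) dB_t

Itô's formula for f(B_t) gives d f(B_t) = f'(B_t) dB_t + (1/2) f''(B_t) dt. Compute derivatives of f(x) = log(x^2 + 3)/2:
  f'(x)  = x/(x^2 + 3)
  f''(x) = (3 - x^2)/(x^2 + 3)^2
Substitute x = B_t and multiply the f'' term by 1/2:
  drift     = (1/2) * ((3 - x^2)/(x^2 + 3)^2) evaluated at B_t = (3 - B_t^2)/(2*(B_t^2 + 3)^2)
  diffusion = (x/(x^2 + 3)) evaluated at B_t = B_t/(B_t^2 + 3)
Therefore d(log(B_t^2 + 3)/2) = ((3 - B_t^2)/(2*(B_t^2 + 3)^2)) dt + (B_t/(B_t^2 + 3)) dB_t.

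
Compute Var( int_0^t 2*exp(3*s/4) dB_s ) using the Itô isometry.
Var = 8*exp(3*t/2)/3 - 8/3

The Itô integral of a deterministic integrand f(s) has mean 0 because each increment f(s) * (B_{s+ds} - B_s) has mean 0. By the Itô isometry:
  Var( int_0^t f(s) dB_s ) = E[ (int_0^t f(s) dB_s)^2 ] = int_0^t f(s)^2 ds.
Here f(s) = 2*exp(3*s/4), so f(s)^2 = 4*exp(3*s/2). Integrate:
  int_0^t (4*exp(3*s/2)) ds = 8*exp(3*t/2)/3 - 8/3.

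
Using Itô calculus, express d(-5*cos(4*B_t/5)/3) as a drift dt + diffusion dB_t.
d(-5*cos(4*B_t/5)/3) = (8*cos(4*B_t/5)/15) dt + (4*sin(4*B_t/5)/3) dB_t

Itô's formula for f(B_t) gives d f(B_t) = f'(B_t) dB_t + (1/2) f''(B_t) dt. Compute derivatives of f(x) = -5*cos(4*x/5)/3:
  f'(x)  = 4*sin(4*x/5)/3
  f''(x) = 16*cos(4*x/5)/15
Substitute x = B_t and multiply the f'' term by 1/2:
  drift     = (1/2) * (16*cos(4*x/5)/15) evaluated at B_t = 8*cos(4*B_t/5)/15
  diffusion = (4*sin(4*x/5)/3) evaluated at B_t = 4*sin(4*B_t/5)/3
Therefore d(-5*cos(4*B_t/5)/3) = (8*cos(4*B_t/5)/15) dt + (4*sin(4*B_t/5)/3) dB_t.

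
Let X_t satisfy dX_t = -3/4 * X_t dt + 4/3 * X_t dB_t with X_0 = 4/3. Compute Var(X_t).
Var(X_t) = (16*exp(16*t/9) - 16)*exp(-3*t/2)/9

For GBM dX = mu X dt + sigma X dB with X_0 = x_0, apply Itô to Y = log X: dY = (mu - sigma^2/2) dt + sigma dB, so Y_t = log(x_0) + (mu - sigma^2/2) t + sigma B_t and hence X_t = x_0 * exp((mu - sigma^2/2) t + sigma B_t).
With mu = -3/4, sigma = 4/3, x_0 = 4/3, this gives:
  X_t = 4/3 * exp((-59/36) * t + (4/3) * B_t).
Since sigma*B_t ~ Normal(0, sigma^2 t), E[exp(sigma*B_t)] = exp(sigma^2 t / 2); so E[X_t] = x_0 * exp((mu - sigma^2/2) t) * exp(sigma^2 t / 2) = x_0 * exp(mu t) = 4*exp(-3*t/4)/3.
Var(X_t) = E[X_t^2] - (E[X_t])^2 = x_0^2 * exp(2 mu t) * (exp(sigma^2 t) - 1) = (16*exp(16*t/9) - 16)*exp(-3*t/2)/9.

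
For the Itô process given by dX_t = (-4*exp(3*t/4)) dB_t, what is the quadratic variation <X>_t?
<X>_t = 32*exp(3*t/2)/3 - 32/3

For an Itô process dX_t = a(t) dt + b(t) dB_t, the quadratic variation is <X>_t = int_0^t b(s)^2 ds (the drift term does not contribute). Here b(s) = -4*exp(3*s/4), so
  b(s)^2 = 16*exp(3*s/2).
Integrating from 0 to t:
  <X>_t = int_0^t (16*exp(3*s/2)) ds = 32*exp(3*t/2)/3 - 32/3.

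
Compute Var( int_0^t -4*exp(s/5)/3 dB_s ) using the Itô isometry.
Var = 40*exp(2*t/5)/9 - 40/9

The Itô integral of a deterministic integrand f(s) has mean 0 because each increment f(s) * (B_{s+ds} - B_s) has mean 0. By the Itô isometry:
  Var( int_0^t f(s) dB_s ) = E[ (int_0^t f(s) dB_s)^2 ] = int_0^t f(s)^2 ds.
Here f(s) = -4*exp(s/5)/3, so f(s)^2 = 16*exp(2*s/5)/9. Integrate:
  int_0^t (16*exp(2*s/5)/9) ds = 40*exp(2*t/5)/9 - 40/9.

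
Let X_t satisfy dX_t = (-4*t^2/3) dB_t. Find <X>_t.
<X>_t = 16*t^5/45

For an Itô process dX_t = a(t) dt + b(t) dB_t, the quadratic variation is <X>_t = int_0^t b(s)^2 ds (the drift term does not contribute). Here b(s) = -4*s^2/3, so
  b(s)^2 = 16*s^4/9.
Integrating from 0 to t:
  <X>_t = int_0^t (16*s^4/9) ds = 16*t^5/45.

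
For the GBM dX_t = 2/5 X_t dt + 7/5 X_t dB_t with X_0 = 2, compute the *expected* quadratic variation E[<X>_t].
E[<X>_t] = 196*exp(69*t/25)/69 - 196/69

<X>_t = int_0^t ((7/5) * X_s)^2 ds. Taking expectation inside the integral: E[<X>_t] = (7/5)^2 * int_0^t E[X_s^2] ds. For GBM, E[X_s^2] = x_0^2 * exp((2 mu + sigma^2) s). Integrating:
  E[<X>_t] = (7/5)^2 * 2^2 * (exp((2*(2/5) + (7/5)^2) t) - 1) / (2*(2/5) + (7/5)^2)
           = (7/5)^2 * 2^2 * (exp((69/25) t) - 1) / (69/25) = 196*exp(69*t/25)/69 - 196/69.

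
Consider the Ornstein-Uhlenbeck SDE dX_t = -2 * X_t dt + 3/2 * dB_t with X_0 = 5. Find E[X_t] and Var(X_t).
E[X_t] = 5*exp(-2*t); Var(X_t) = 9/16 - 9*exp(-4*t)/16

The OU SDE dX = -theta X dt + sigma dB admits the integrating factor exp(theta t): d(exp(theta t) X_t) = sigma exp(theta t) dB_t. Integrating from 0 to t:
  X_t = x_0 * exp(-theta t) + sigma * int_0^t exp(-theta (t-s)) dB_s.
The Itô integral has mean 0 and (by the Itô isometry) variance sigma^2 * int_0^t exp(-2 theta (t - s)) ds = sigma^2 * (1 - exp(-2 theta t)) / (2 theta).
With theta = 2, sigma = 3/2, x_0 = 5:
  E[X_t] = 5 * exp(-2 t) = 5*exp(-2*t)
  Var(X_t) = (3/2)^2 * (1 - exp(-2*2 t)) / (2 * 2) = 9/16 - 9*exp(-4*t)/16.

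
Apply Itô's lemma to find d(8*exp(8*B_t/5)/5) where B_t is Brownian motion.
d(8*exp(8*B_t/5)/5) = (256*exp(8*B_t/5)/125) dt + (64*exp(8*B_t/5)/25) dB_t

Itô's formula for f(B_t) gives d f(B_t) = f'(B_t) dB_t + (1/2) f''(B_t) dt. Compute derivatives of f(x) = 8*exp(8*x/5)/5:
  f'(x)  = 64*exp(8*x/5)/25
  f''(x) = 512*exp(8*x/5)/125
Substitute x = B_t and multiply the f'' term by 1/2:
  drift     = (1/2) * (512*exp(8*x/5)/125) evaluated at B_t = 256*exp(8*B_t/5)/125
  diffusion = (64*exp(8*x/5)/25) evaluated at B_t = 64*exp(8*B_t/5)/25
Therefore d(8*exp(8*B_t/5)/5) = (256*exp(8*B_t/5)/125) dt + (64*exp(8*B_t/5)/25) dB_t.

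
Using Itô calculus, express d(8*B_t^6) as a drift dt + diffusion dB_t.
d(8*B_t^6) = (120*B_t^4) dt + (48*B_t^5) dB_t

Itô's formula for f(B_t) gives d f(B_t) = f'(B_t) dB_t + (1/2) f''(B_t) dt. Compute derivatives of f(x) = 8*x^6:
  f'(x)  = 48*x^5
  f''(x) = 240*x^4
Substitute x = B_t and multiply the f'' term by 1/2:
  drift     = (1/2) * (240*x^4) evaluated at B_t = 120*B_t^4
  diffusion = (48*x^5) evaluated at B_t = 48*B_t^5
Therefore d(8*B_t^6) = (120*B_t^4) dt + (48*B_t^5) dB_t.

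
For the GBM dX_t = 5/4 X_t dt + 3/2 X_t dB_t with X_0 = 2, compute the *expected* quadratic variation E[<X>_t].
E[<X>_t] = 36*exp(19*t/4)/19 - 36/19

<X>_t = int_0^t ((3/2) * X_s)^2 ds. Taking expectation inside the integral: E[<X>_t] = (3/2)^2 * int_0^t E[X_s^2] ds. For GBM, E[X_s^2] = x_0^2 * exp((2 mu + sigma^2) s). Integrating:
  E[<X>_t] = (3/2)^2 * 2^2 * (exp((2*(5/4) + (3/2)^2) t) - 1) / (2*(5/4) + (3/2)^2)
           = (3/2)^2 * 2^2 * (exp((19/4) t) - 1) / (19/4) = 36*exp(19*t/4)/19 - 36/19.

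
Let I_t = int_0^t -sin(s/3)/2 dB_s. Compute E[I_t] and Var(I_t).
E[I_t] = 0; Var(I_t) = t/8 - 3*sin(2*t/3)/16

The Itô integral of a deterministic integrand f(s) has mean 0 because each increment f(s) * (B_{s+ds} - B_s) has mean 0. By the Itô isometry:
  Var( int_0^t f(s) dB_s ) = E[ (int_0^t f(s) dB_s)^2 ] = int_0^t f(s)^2 ds.
Here f(s) = -sin(s/3)/2, so f(s)^2 = sin(s/3)^2/4. Integrate:
  int_0^t (sin(s/3)^2/4) ds = t/8 - 3*sin(2*t/3)/16.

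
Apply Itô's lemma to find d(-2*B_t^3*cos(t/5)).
d(-2*B_t^3*cos(t/5)) = (2*B_t*(B_t^2*sin(t/5) - 15*cos(t/5))/5) dt + (-6*B_t^2*cos(t/5)) dB_t

Itô's formula for f(t, x): d f(t, B_t) = (f_t + (1/2) f_xx) dt + f_x dB_t. Compute partials of f(t, x) = -2*x^3*cos(t/5):
  f_t(t,x)  = 2*x^3*sin(t/5)/5
  f_x(t,x)  = -6*x^2*cos(t/5)
  f_xx(t,x) = -12*x*cos(t/5)
Assemble drift = f_t + (1/2) f_xx = 2*x*(x^2*sin(t/5) - 15*cos(t/5))/5 and diffusion = f_x = -6*x^2*cos(t/5). Substituting x = B_t:
  d(-2*B_t^3*cos(t/5)) = (2*B_t*(B_t^2*sin(t/5) - 15*cos(t/5))/5) dt + (-6*B_t^2*cos(t/5)) dB_t.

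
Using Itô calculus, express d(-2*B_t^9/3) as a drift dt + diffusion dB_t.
d(-2*B_t^9/3) = (-24*B_t^7) dt + (-6*B_t^8) dB_t

Itô's formula for f(B_t) gives d f(B_t) = f'(B_t) dB_t + (1/2) f''(B_t) dt. Compute derivatives of f(x) = -2*x^9/3:
  f'(x)  = -6*x^8
  f''(x) = -48*x^7
Substitute x = B_t and multiply the f'' term by 1/2:
  drift     = (1/2) * (-48*x^7) evaluated at B_t = -24*B_t^7
  diffusion = (-6*x^8) evaluated at B_t = -6*B_t^8
Therefore d(-2*B_t^9/3) = (-24*B_t^7) dt + (-6*B_t^8) dB_t.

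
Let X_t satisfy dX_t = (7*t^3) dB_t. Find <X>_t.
<X>_t = 7*t^7

For an Itô process dX_t = a(t) dt + b(t) dB_t, the quadratic variation is <X>_t = int_0^t b(s)^2 ds (the drift term does not contribute). Here b(s) = 7*s^3, so
  b(s)^2 = 49*s^6.
Integrating from 0 to t:
  <X>_t = int_0^t (49*s^6) ds = 7*t^7.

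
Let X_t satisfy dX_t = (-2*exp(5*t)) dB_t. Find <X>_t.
<X>_t = 2*exp(10*t)/5 - 2/5

For an Itô process dX_t = a(t) dt + b(t) dB_t, the quadratic variation is <X>_t = int_0^t b(s)^2 ds (the drift term does not contribute). Here b(s) = -2*exp(5*s), so
  b(s)^2 = 4*exp(10*s).
Integrating from 0 to t:
  <X>_t = int_0^t (4*exp(10*s)) ds = 2*exp(10*t)/5 - 2/5.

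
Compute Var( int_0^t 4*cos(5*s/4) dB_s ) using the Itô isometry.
Var = 8*t + 16*sin(5*t/2)/5

The Itô integral of a deterministic integrand f(s) has mean 0 because each increment f(s) * (B_{s+ds} - B_s) has mean 0. By the Itô isometry:
  Var( int_0^t f(s) dB_s ) = E[ (int_0^t f(s) dB_s)^2 ] = int_0^t f(s)^2 ds.
Here f(s) = 4*cos(5*s/4), so f(s)^2 = 16*cos(5*s/4)^2. Integrate:
  int_0^t (16*cos(5*s/4)^2) ds = 8*t + 16*sin(5*t/2)/5.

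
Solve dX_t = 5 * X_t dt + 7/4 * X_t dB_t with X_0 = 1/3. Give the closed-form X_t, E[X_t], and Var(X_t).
X_t = 1/3 * exp((111/32) t + (7/4) B_t); E[X_t] = exp(5*t)/3; Var(X_t) = (exp(49*t/16) - 1)*exp(10*t)/9

For GBM dX = mu X dt + sigma X dB with X_0 = x_0, apply Itô to Y = log X: dY = (mu - sigma^2/2) dt + sigma dB, so Y_t = log(x_0) + (mu - sigma^2/2) t + sigma B_t and hence X_t = x_0 * exp((mu - sigma^2/2) t + sigma B_t).
With mu = 5, sigma = 7/4, x_0 = 1/3, this gives:
  X_t = 1/3 * exp((111/32) * t + (7/4) * B_t).
Since sigma*B_t ~ Normal(0, sigma^2 t), E[exp(sigma*B_t)] = exp(sigma^2 t / 2); so E[X_t] = x_0 * exp((mu - sigma^2/2) t) * exp(sigma^2 t / 2) = x_0 * exp(mu t) = exp(5*t)/3.
Var(X_t) = E[X_t^2] - (E[X_t])^2 = x_0^2 * exp(2 mu t) * (exp(sigma^2 t) - 1) = (exp(49*t/16) - 1)*exp(10*t)/9.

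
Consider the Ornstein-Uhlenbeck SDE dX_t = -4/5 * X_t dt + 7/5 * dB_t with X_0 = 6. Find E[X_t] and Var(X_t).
E[X_t] = 6*exp(-4*t/5); Var(X_t) = 49/40 - 49*exp(-8*t/5)/40

The OU SDE dX = -theta X dt + sigma dB admits the integrating factor exp(theta t): d(exp(theta t) X_t) = sigma exp(theta t) dB_t. Integrating from 0 to t:
  X_t = x_0 * exp(-theta t) + sigma * int_0^t exp(-theta (t-s)) dB_s.
The Itô integral has mean 0 and (by the Itô isometry) variance sigma^2 * int_0^t exp(-2 theta (t - s)) ds = sigma^2 * (1 - exp(-2 theta t)) / (2 theta).
With theta = 4/5, sigma = 7/5, x_0 = 6:
  E[X_t] = 6 * exp(-4/5 t) = 6*exp(-4*t/5)
  Var(X_t) = (7/5)^2 * (1 - exp(-2*4/5 t)) / (2 * 4/5) = 49/40 - 49*exp(-8*t/5)/40.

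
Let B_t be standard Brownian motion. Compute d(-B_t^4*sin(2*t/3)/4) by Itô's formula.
d(-B_t^4*sin(2*t/3)/4) = (-B_t^2*(B_t^2*cos(2*t/3) + 9*sin(2*t/3))/6) dt + (-B_t^3*sin(2*t/3)) dB_t

Itô's formula for f(t, x): d f(t, B_t) = (f_t + (1/2) f_xx) dt + f_x dB_t. Compute partials of f(t, x) = -x^4*sin(2*t/3)/4:
  f_t(t,x)  = -x^4*cos(2*t/3)/6
  f_x(t,x)  = -x^3*sin(2*t/3)
  f_xx(t,x) = -3*x^2*sin(2*t/3)
Assemble drift = f_t + (1/2) f_xx = -x^2*(x^2*cos(2*t/3) + 9*sin(2*t/3))/6 and diffusion = f_x = -x^3*sin(2*t/3). Substituting x = B_t:
  d(-B_t^4*sin(2*t/3)/4) = (-B_t^2*(B_t^2*cos(2*t/3) + 9*sin(2*t/3))/6) dt + (-B_t^3*sin(2*t/3)) dB_t.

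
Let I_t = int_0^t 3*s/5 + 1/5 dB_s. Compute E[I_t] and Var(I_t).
E[I_t] = 0; Var(I_t) = t*(3*t^2 + 3*t + 1)/25

The Itô integral of a deterministic integrand f(s) has mean 0 because each increment f(s) * (B_{s+ds} - B_s) has mean 0. By the Itô isometry:
  Var( int_0^t f(s) dB_s ) = E[ (int_0^t f(s) dB_s)^2 ] = int_0^t f(s)^2 ds.
Here f(s) = 3*s/5 + 1/5, so f(s)^2 = (3*s + 1)^2/25. Integrate:
  int_0^t ((3*s + 1)^2/25) ds = t*(3*t^2 + 3*t + 1)/25.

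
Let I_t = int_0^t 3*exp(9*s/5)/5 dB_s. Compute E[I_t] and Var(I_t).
E[I_t] = 0; Var(I_t) = exp(18*t/5)/10 - 1/10

The Itô integral of a deterministic integrand f(s) has mean 0 because each increment f(s) * (B_{s+ds} - B_s) has mean 0. By the Itô isometry:
  Var( int_0^t f(s) dB_s ) = E[ (int_0^t f(s) dB_s)^2 ] = int_0^t f(s)^2 ds.
Here f(s) = 3*exp(9*s/5)/5, so f(s)^2 = 9*exp(18*s/5)/25. Integrate:
  int_0^t (9*exp(18*s/5)/25) ds = exp(18*t/5)/10 - 1/10.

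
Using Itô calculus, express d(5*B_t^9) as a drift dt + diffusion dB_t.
d(5*B_t^9) = (180*B_t^7) dt + (45*B_t^8) dB_t

Itô's formula for f(B_t) gives d f(B_t) = f'(B_t) dB_t + (1/2) f''(B_t) dt. Compute derivatives of f(x) = 5*x^9:
  f'(x)  = 45*x^8
  f''(x) = 360*x^7
Substitute x = B_t and multiply the f'' term by 1/2:
  drift     = (1/2) * (360*x^7) evaluated at B_t = 180*B_t^7
  diffusion = (45*x^8) evaluated at B_t = 45*B_t^8
Therefore d(5*B_t^9) = (180*B_t^7) dt + (45*B_t^8) dB_t.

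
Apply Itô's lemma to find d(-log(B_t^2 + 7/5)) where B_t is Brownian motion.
d(-log(B_t^2 + 7/5)) = (5*(5*B_t^2 - 7)/(5*B_t^2 + 7)^2) dt + (-10*B_t/(5*B_t^2 + 7)) dB_t

Itô's formula for f(B_t) gives d f(B_t) = f'(B_t) dB_t + (1/2) f''(B_t) dt. Compute derivatives of f(x) = -log(x^2 + 7/5):
  f'(x)  = -10*x/(5*x^2 + 7)
  f''(x) = 10*(5*x^2 - 7)/(5*x^2 + 7)^2
Substitute x = B_t and multiply the f'' term by 1/2:
  drift     = (1/2) * (10*(5*x^2 - 7)/(5*x^2 + 7)^2) evaluated at B_t = 5*(5*B_t^2 - 7)/(5*B_t^2 + 7)^2
  diffusion = (-10*x/(5*x^2 + 7)) evaluated at B_t = -10*B_t/(5*B_t^2 + 7)
Therefore d(-log(B_t^2 + 7/5)) = (5*(5*B_t^2 - 7)/(5*B_t^2 + 7)^2) dt + (-10*B_t/(5*B_t^2 + 7)) dB_t.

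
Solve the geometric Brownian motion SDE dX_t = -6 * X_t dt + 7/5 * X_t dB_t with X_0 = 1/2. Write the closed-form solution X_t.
X_t = 1/2 * exp((-349/50) * t + (7/5) * B_t)

For GBM dX = mu X dt + sigma X dB with X_0 = x_0, apply Itô to Y = log X: dY = (mu - sigma^2/2) dt + sigma dB, so Y_t = log(x_0) + (mu - sigma^2/2) t + sigma B_t and hence X_t = x_0 * exp((mu - sigma^2/2) t + sigma B_t).
With mu = -6, sigma = 7/5, x_0 = 1/2, this gives:
  X_t = 1/2 * exp((-349/50) * t + (7/5) * B_t).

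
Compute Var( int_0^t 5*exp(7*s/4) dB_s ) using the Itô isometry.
Var = 50*exp(7*t/2)/7 - 50/7

The Itô integral of a deterministic integrand f(s) has mean 0 because each increment f(s) * (B_{s+ds} - B_s) has mean 0. By the Itô isometry:
  Var( int_0^t f(s) dB_s ) = E[ (int_0^t f(s) dB_s)^2 ] = int_0^t f(s)^2 ds.
Here f(s) = 5*exp(7*s/4), so f(s)^2 = 25*exp(7*s/2). Integrate:
  int_0^t (25*exp(7*s/2)) ds = 50*exp(7*t/2)/7 - 50/7.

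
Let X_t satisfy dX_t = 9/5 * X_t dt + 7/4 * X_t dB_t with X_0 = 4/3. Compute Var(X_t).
Var(X_t) = 16*(exp(49*t/16) - 1)*exp(18*t/5)/9

For GBM dX = mu X dt + sigma X dB with X_0 = x_0, apply Itô to Y = log X: dY = (mu - sigma^2/2) dt + sigma dB, so Y_t = log(x_0) + (mu - sigma^2/2) t + sigma B_t and hence X_t = x_0 * exp((mu - sigma^2/2) t + sigma B_t).
With mu = 9/5, sigma = 7/4, x_0 = 4/3, this gives:
  X_t = 4/3 * exp((43/160) * t + (7/4) * B_t).
Since sigma*B_t ~ Normal(0, sigma^2 t), E[exp(sigma*B_t)] = exp(sigma^2 t / 2); so E[X_t] = x_0 * exp((mu - sigma^2/2) t) * exp(sigma^2 t / 2) = x_0 * exp(mu t) = 4*exp(9*t/5)/3.
Var(X_t) = E[X_t^2] - (E[X_t])^2 = x_0^2 * exp(2 mu t) * (exp(sigma^2 t) - 1) = 16*(exp(49*t/16) - 1)*exp(18*t/5)/9.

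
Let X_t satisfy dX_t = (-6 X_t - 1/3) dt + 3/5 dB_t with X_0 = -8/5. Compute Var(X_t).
Var(X_t) = 3/100 - 3*exp(-12*t)/100

The variance V(t) = Var(X_t) satisfies V'(t) = 2 a V(t) + c^2 with V(0) = 0 (drift coefficient is linear in X, diffusion is constant). With a = -6, c = 3/5, the solution is
  V(t) = (c^2 / (2 a)) * (exp(2 a t) - 1)
       = ((3/5)^2 / (2*(-6))) * (exp((-12) t) - 1)
       = 3/100 - 3*exp(-12*t)/100.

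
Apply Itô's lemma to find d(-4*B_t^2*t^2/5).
d(-4*B_t^2*t^2/5) = (4*t*(-2*B_t^2 - t)/5) dt + (-8*B_t*t^2/5) dB_t

Itô's formula for f(t, x): d f(t, B_t) = (f_t + (1/2) f_xx) dt + f_x dB_t. Compute partials of f(t, x) = -4*t^2*x^2/5:
  f_t(t,x)  = -8*t*x^2/5
  f_x(t,x)  = -8*t^2*x/5
  f_xx(t,x) = -8*t^2/5
Assemble drift = f_t + (1/2) f_xx = 4*t*(-t - 2*x^2)/5 and diffusion = f_x = -8*t^2*x/5. Substituting x = B_t:
  d(-4*B_t^2*t^2/5) = (4*t*(-2*B_t^2 - t)/5) dt + (-8*B_t*t^2/5) dB_t.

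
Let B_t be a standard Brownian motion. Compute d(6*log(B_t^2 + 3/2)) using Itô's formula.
d(6*log(B_t^2 + 3/2)) = (12*(3 - 2*B_t^2)/(2*B_t^2 + 3)^2) dt + (24*B_t/(2*B_t^2 + 3)) dB_t

Itô's formula for f(B_t) gives d f(B_t) = f'(B_t) dB_t + (1/2) f''(B_t) dt. Compute derivatives of f(x) = 6*log(x^2 + 3/2):
  f'(x)  = 24*x/(2*x^2 + 3)
  f''(x) = 24*(3 - 2*x^2)/(2*x^2 + 3)^2
Substitute x = B_t and multiply the f'' term by 1/2:
  drift     = (1/2) * (24*(3 - 2*x^2)/(2*x^2 + 3)^2) evaluated at B_t = 12*(3 - 2*B_t^2)/(2*B_t^2 + 3)^2
  diffusion = (24*x/(2*x^2 + 3)) evaluated at B_t = 24*B_t/(2*B_t^2 + 3)
Therefore d(6*log(B_t^2 + 3/2)) = (12*(3 - 2*B_t^2)/(2*B_t^2 + 3)^2) dt + (24*B_t/(2*B_t^2 + 3)) dB_t.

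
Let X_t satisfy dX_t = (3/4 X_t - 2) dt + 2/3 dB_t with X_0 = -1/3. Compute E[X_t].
E[X_t] = 8/3 - 3*exp(3*t/4)

Taking expectations and using E[dB_t] = 0, the mean m(t) = E[X_t] satisfies the ODE m'(t) = a m(t) + b with m(0) = x_0. With a = 3/4, b = -2, x_0 = -1/3, the solution is
  m(t) = x_0 * exp(a t) + (b/a) * (exp(a t) - 1)
       = (-1/3) * exp((3/4) t) + ((-2)/(3/4)) * (exp((3/4) t) - 1)
       = 8/3 - 3*exp(3*t/4).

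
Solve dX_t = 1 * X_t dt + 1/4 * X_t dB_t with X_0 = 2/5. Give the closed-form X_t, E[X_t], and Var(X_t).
X_t = 2/5 * exp((31/32) t + (1/4) B_t); E[X_t] = 2*exp(t)/5; Var(X_t) = 4*(exp(t/16) - 1)*exp(2*t)/25

For GBM dX = mu X dt + sigma X dB with X_0 = x_0, apply Itô to Y = log X: dY = (mu - sigma^2/2) dt + sigma dB, so Y_t = log(x_0) + (mu - sigma^2/2) t + sigma B_t and hence X_t = x_0 * exp((mu - sigma^2/2) t + sigma B_t).
With mu = 1, sigma = 1/4, x_0 = 2/5, this gives:
  X_t = 2/5 * exp((31/32) * t + (1/4) * B_t).
Since sigma*B_t ~ Normal(0, sigma^2 t), E[exp(sigma*B_t)] = exp(sigma^2 t / 2); so E[X_t] = x_0 * exp((mu - sigma^2/2) t) * exp(sigma^2 t / 2) = x_0 * exp(mu t) = 2*exp(t)/5.
Var(X_t) = E[X_t^2] - (E[X_t])^2 = x_0^2 * exp(2 mu t) * (exp(sigma^2 t) - 1) = 4*(exp(t/16) - 1)*exp(2*t)/25.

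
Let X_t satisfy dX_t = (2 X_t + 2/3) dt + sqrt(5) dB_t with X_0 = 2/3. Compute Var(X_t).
Var(X_t) = 5*exp(4*t)/4 - 5/4

The variance V(t) = Var(X_t) satisfies V'(t) = 2 a V(t) + c^2 with V(0) = 0 (drift coefficient is linear in X, diffusion is constant). With a = 2, c = sqrt(5), the solution is
  V(t) = (c^2 / (2 a)) * (exp(2 a t) - 1)
       = (sqrt(5)^2 / (2*2)) * (exp(4 t) - 1)
       = 5*exp(4*t)/4 - 5/4.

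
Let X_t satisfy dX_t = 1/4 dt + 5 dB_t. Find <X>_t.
<X>_t = 25*t

For an Itô process dX_t = a(t) dt + b(t) dB_t, the quadratic variation is <X>_t = int_0^t b(s)^2 ds (the drift term does not contribute). Here b(s) = 5, so
  b(s)^2 = 25.
Integrating from 0 to t:
  <X>_t = int_0^t (25) ds = 25*t.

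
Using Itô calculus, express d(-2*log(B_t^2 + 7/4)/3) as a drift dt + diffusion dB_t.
d(-2*log(B_t^2 + 7/4)/3) = (8*(4*B_t^2 - 7)/(3*(4*B_t^2 + 7)^2)) dt + (-16*B_t/(12*B_t^2 + 21)) dB_t

Itô's formula for f(B_t) gives d f(B_t) = f'(B_t) dB_t + (1/2) f''(B_t) dt. Compute derivatives of f(x) = -2*log(x^2 + 7/4)/3:
  f'(x)  = -16*x/(12*x^2 + 21)
  f''(x) = 16*(4*x^2 - 7)/(3*(4*x^2 + 7)^2)
Substitute x = B_t and multiply the f'' term by 1/2:
  drift     = (1/2) * (16*(4*x^2 - 7)/(3*(4*x^2 + 7)^2)) evaluated at B_t = 8*(4*B_t^2 - 7)/(3*(4*B_t^2 + 7)^2)
  diffusion = (-16*x/(12*x^2 + 21)) evaluated at B_t = -16*B_t/(12*B_t^2 + 21)
Therefore d(-2*log(B_t^2 + 7/4)/3) = (8*(4*B_t^2 - 7)/(3*(4*B_t^2 + 7)^2)) dt + (-16*B_t/(12*B_t^2 + 21)) dB_t.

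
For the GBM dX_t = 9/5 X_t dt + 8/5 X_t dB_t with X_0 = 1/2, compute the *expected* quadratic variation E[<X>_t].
E[<X>_t] = 8*exp(154*t/25)/77 - 8/77

<X>_t = int_0^t ((8/5) * X_s)^2 ds. Taking expectation inside the integral: E[<X>_t] = (8/5)^2 * int_0^t E[X_s^2] ds. For GBM, E[X_s^2] = x_0^2 * exp((2 mu + sigma^2) s). Integrating:
  E[<X>_t] = (8/5)^2 * (1/2)^2 * (exp((2*(9/5) + (8/5)^2) t) - 1) / (2*(9/5) + (8/5)^2)
           = (8/5)^2 * (1/2)^2 * (exp((154/25) t) - 1) / (154/25) = 8*exp(154*t/25)/77 - 8/77.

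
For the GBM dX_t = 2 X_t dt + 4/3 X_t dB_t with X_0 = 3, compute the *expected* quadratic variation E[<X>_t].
E[<X>_t] = 36*exp(52*t/9)/13 - 36/13

<X>_t = int_0^t ((4/3) * X_s)^2 ds. Taking expectation inside the integral: E[<X>_t] = (4/3)^2 * int_0^t E[X_s^2] ds. For GBM, E[X_s^2] = x_0^2 * exp((2 mu + sigma^2) s). Integrating:
  E[<X>_t] = (4/3)^2 * 3^2 * (exp((2*2 + (4/3)^2) t) - 1) / (2*2 + (4/3)^2)
           = (4/3)^2 * 3^2 * (exp((52/9) t) - 1) / (52/9) = 36*exp(52*t/9)/13 - 36/13.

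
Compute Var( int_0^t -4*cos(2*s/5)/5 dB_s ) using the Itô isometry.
Var = 8*t/25 + 2*sin(4*t/5)/5

The Itô integral of a deterministic integrand f(s) has mean 0 because each increment f(s) * (B_{s+ds} - B_s) has mean 0. By the Itô isometry:
  Var( int_0^t f(s) dB_s ) = E[ (int_0^t f(s) dB_s)^2 ] = int_0^t f(s)^2 ds.
Here f(s) = -4*cos(2*s/5)/5, so f(s)^2 = 16*cos(2*s/5)^2/25. Integrate:
  int_0^t (16*cos(2*s/5)^2/25) ds = 8*t/25 + 2*sin(4*t/5)/5.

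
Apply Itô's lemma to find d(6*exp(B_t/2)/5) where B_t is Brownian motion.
d(6*exp(B_t/2)/5) = (3*exp(B_t/2)/20) dt + (3*exp(B_t/2)/5) dB_t

Itô's formula for f(B_t) gives d f(B_t) = f'(B_t) dB_t + (1/2) f''(B_t) dt. Compute derivatives of f(x) = 6*exp(x/2)/5:
  f'(x)  = 3*exp(x/2)/5
  f''(x) = 3*exp(x/2)/10
Substitute x = B_t and multiply the f'' term by 1/2:
  drift     = (1/2) * (3*exp(x/2)/10) evaluated at B_t = 3*exp(B_t/2)/20
  diffusion = (3*exp(x/2)/5) evaluated at B_t = 3*exp(B_t/2)/5
Therefore d(6*exp(B_t/2)/5) = (3*exp(B_t/2)/20) dt + (3*exp(B_t/2)/5) dB_t.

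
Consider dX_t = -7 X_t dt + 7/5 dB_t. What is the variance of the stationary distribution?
lim Var(X_t) = 7/50

The OU SDE dX = -theta X dt + sigma dB admits the integrating factor exp(theta t): d(exp(theta t) X_t) = sigma exp(theta t) dB_t. Integrating from 0 to t gives X_t = x_0 * exp(-theta t) + sigma * int_0^t exp(-theta (t-s)) dB_s for any initial x_0. The Itô integral has variance (by the Itô isometry) sigma^2 * int_0^t exp(-2 theta (t - s)) ds = sigma^2 * (1 - exp(-2 theta t)) / (2 theta), independent of x_0.
With theta = 7, sigma = 7/5:
  Var(X_t) = (7/5)^2 * (1 - exp(-2*7 t)) / (2 * 7) = 7/50 - 7*exp(-14*t)/50.
As t -> infinity, exp(-2*7 t) -> 0, so the stationary variance is sigma^2 / (2 theta) = 7/50.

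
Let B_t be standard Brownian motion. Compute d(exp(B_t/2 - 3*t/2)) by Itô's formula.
d(exp(B_t/2 - 3*t/2)) = (-11*exp(B_t/2 - 3*t/2)/8) dt + (exp(B_t/2 - 3*t/2)/2) dB_t

Itô's formula for f(t, x): d f(t, B_t) = (f_t + (1/2) f_xx) dt + f_x dB_t. Compute partials of f(t, x) = exp(-3*t/2 + x/2):
  f_t(t,x)  = -3*exp(-3*t/2 + x/2)/2
  f_x(t,x)  = exp(-3*t/2 + x/2)/2
  f_xx(t,x) = exp(-3*t/2 + x/2)/4
Assemble drift = f_t + (1/2) f_xx = -11*exp(-3*t/2 + x/2)/8 and diffusion = f_x = exp(-3*t/2 + x/2)/2. Substituting x = B_t:
  d(exp(B_t/2 - 3*t/2)) = (-11*exp(B_t/2 - 3*t/2)/8) dt + (exp(B_t/2 - 3*t/2)/2) dB_t.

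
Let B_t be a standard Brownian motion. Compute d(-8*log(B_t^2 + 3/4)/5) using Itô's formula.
d(-8*log(B_t^2 + 3/4)/5) = (32*(4*B_t^2 - 3)/(5*(4*B_t^2 + 3)^2)) dt + (-64*B_t/(20*B_t^2 + 15)) dB_t

Itô's formula for f(B_t) gives d f(B_t) = f'(B_t) dB_t + (1/2) f''(B_t) dt. Compute derivatives of f(x) = -8*log(x^2 + 3/4)/5:
  f'(x)  = -64*x/(20*x^2 + 15)
  f''(x) = 64*(4*x^2 - 3)/(5*(4*x^2 + 3)^2)
Substitute x = B_t and multiply the f'' term by 1/2:
  drift     = (1/2) * (64*(4*x^2 - 3)/(5*(4*x^2 + 3)^2)) evaluated at B_t = 32*(4*B_t^2 - 3)/(5*(4*B_t^2 + 3)^2)
  diffusion = (-64*x/(20*x^2 + 15)) evaluated at B_t = -64*B_t/(20*B_t^2 + 15)
Therefore d(-8*log(B_t^2 + 3/4)/5) = (32*(4*B_t^2 - 3)/(5*(4*B_t^2 + 3)^2)) dt + (-64*B_t/(20*B_t^2 + 15)) dB_t.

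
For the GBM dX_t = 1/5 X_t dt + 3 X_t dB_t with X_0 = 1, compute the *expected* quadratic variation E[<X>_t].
E[<X>_t] = 45*exp(47*t/5)/47 - 45/47

<X>_t = int_0^t (3 * X_s)^2 ds. Taking expectation inside the integral: E[<X>_t] = 3^2 * int_0^t E[X_s^2] ds. For GBM, E[X_s^2] = x_0^2 * exp((2 mu + sigma^2) s). Integrating:
  E[<X>_t] = 3^2 * 1^2 * (exp((2*(1/5) + 3^2) t) - 1) / (2*(1/5) + 3^2)
           = 3^2 * 1^2 * (exp((47/5) t) - 1) / (47/5) = 45*exp(47*t/5)/47 - 45/47.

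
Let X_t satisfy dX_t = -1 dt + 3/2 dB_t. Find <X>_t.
<X>_t = 9*t/4

For an Itô process dX_t = a(t) dt + b(t) dB_t, the quadratic variation is <X>_t = int_0^t b(s)^2 ds (the drift term does not contribute). Here b(s) = 3/2, so
  b(s)^2 = 9/4.
Integrating from 0 to t:
  <X>_t = int_0^t (9/4) ds = 9*t/4.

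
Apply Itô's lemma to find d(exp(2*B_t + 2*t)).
d(exp(2*B_t + 2*t)) = (4*exp(2*B_t + 2*t)) dt + (2*exp(2*B_t + 2*t)) dB_t

Itô's formula for f(t, x): d f(t, B_t) = (f_t + (1/2) f_xx) dt + f_x dB_t. Compute partials of f(t, x) = exp(2*t + 2*x):
  f_t(t,x)  = 2*exp(2*t + 2*x)
  f_x(t,x)  = 2*exp(2*t + 2*x)
  f_xx(t,x) = 4*exp(2*t + 2*x)
Assemble drift = f_t + (1/2) f_xx = 4*exp(2*t + 2*x) and diffusion = f_x = 2*exp(2*t + 2*x). Substituting x = B_t:
  d(exp(2*B_t + 2*t)) = (4*exp(2*B_t + 2*t)) dt + (2*exp(2*B_t + 2*t)) dB_t.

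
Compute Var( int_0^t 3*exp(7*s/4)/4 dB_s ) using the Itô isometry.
Var = 9*exp(7*t/2)/56 - 9/56

The Itô integral of a deterministic integrand f(s) has mean 0 because each increment f(s) * (B_{s+ds} - B_s) has mean 0. By the Itô isometry:
  Var( int_0^t f(s) dB_s ) = E[ (int_0^t f(s) dB_s)^2 ] = int_0^t f(s)^2 ds.
Here f(s) = 3*exp(7*s/4)/4, so f(s)^2 = 9*exp(7*s/2)/16. Integrate:
  int_0^t (9*exp(7*s/2)/16) ds = 9*exp(7*t/2)/56 - 9/56.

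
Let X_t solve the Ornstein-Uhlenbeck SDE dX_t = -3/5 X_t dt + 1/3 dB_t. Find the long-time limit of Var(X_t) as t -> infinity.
lim Var(X_t) = 5/54

The OU SDE dX = -theta X dt + sigma dB admits the integrating factor exp(theta t): d(exp(theta t) X_t) = sigma exp(theta t) dB_t. Integrating from 0 to t gives X_t = x_0 * exp(-theta t) + sigma * int_0^t exp(-theta (t-s)) dB_s for any initial x_0. The Itô integral has variance (by the Itô isometry) sigma^2 * int_0^t exp(-2 theta (t - s)) ds = sigma^2 * (1 - exp(-2 theta t)) / (2 theta), independent of x_0.
With theta = 3/5, sigma = 1/3:
  Var(X_t) = (1/3)^2 * (1 - exp(-2*3/5 t)) / (2 * 3/5) = 5/54 - 5*exp(-6*t/5)/54.
As t -> infinity, exp(-2*3/5 t) -> 0, so the stationary variance is sigma^2 / (2 theta) = 5/54.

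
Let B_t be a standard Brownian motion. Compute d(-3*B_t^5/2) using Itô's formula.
d(-3*B_t^5/2) = (-15*B_t^3) dt + (-15*B_t^4/2) dB_t

Itô's formula for f(B_t) gives d f(B_t) = f'(B_t) dB_t + (1/2) f''(B_t) dt. Compute derivatives of f(x) = -3*x^5/2:
  f'(x)  = -15*x^4/2
  f''(x) = -30*x^3
Substitute x = B_t and multiply the f'' term by 1/2:
  drift     = (1/2) * (-30*x^3) evaluated at B_t = -15*B_t^3
  diffusion = (-15*x^4/2) evaluated at B_t = -15*B_t^4/2
Therefore d(-3*B_t^5/2) = (-15*B_t^3) dt + (-15*B_t^4/2) dB_t.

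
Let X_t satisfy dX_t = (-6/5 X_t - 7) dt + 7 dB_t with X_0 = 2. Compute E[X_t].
E[X_t] = -35/6 + 47*exp(-6*t/5)/6

Taking expectations and using E[dB_t] = 0, the mean m(t) = E[X_t] satisfies the ODE m'(t) = a m(t) + b with m(0) = x_0. With a = -6/5, b = -7, x_0 = 2, the solution is
  m(t) = x_0 * exp(a t) + (b/a) * (exp(a t) - 1)
       = 2 * exp((-6/5) t) + ((-7)/(-6/5)) * (exp((-6/5) t) - 1)
       = -35/6 + 47*exp(-6*t/5)/6.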